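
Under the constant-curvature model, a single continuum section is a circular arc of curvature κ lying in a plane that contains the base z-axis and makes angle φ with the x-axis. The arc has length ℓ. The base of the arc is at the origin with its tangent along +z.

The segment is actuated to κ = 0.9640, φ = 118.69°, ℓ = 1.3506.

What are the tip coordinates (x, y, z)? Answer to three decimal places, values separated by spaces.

-0.366 0.668 1.000

θ = κ·ℓ = 0.9640 × 1.3506 = 1.30198 rad
ρ = (1 − cos θ)/κ = (1 − 0.26559)/0.9640 = 0.76183
z = sin θ / κ = 0.96409/0.9640 = 1.00009
x = ρ cos φ = 0.76183 × cos(118.69°) = -0.36573
y = ρ sin φ = 0.76183 × sin(118.69°) = 0.66830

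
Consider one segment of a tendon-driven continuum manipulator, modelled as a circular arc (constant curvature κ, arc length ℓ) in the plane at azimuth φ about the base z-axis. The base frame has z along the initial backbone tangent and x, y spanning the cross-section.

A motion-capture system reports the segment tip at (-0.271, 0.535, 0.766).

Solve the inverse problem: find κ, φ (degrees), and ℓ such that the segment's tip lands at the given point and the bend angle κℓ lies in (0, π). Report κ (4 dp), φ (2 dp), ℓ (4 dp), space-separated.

1.2673 116.86 1.0482

ρ = √(x²+y²) = √(-0.271² + 0.535²) = 0.59972
φ = atan2(y, x) mod 360° = atan2(0.535, -0.271) = 116.8641°
|p|² = ρ² + z² = 0.59972² + 0.766² = 0.94642
κ = 2ρ / |p|² = 2×0.59972 / 0.94642 = 1.26735
θ = 2·atan2(ρ, z) = 2·atan2(0.59972, 0.766) = 1.32849 rad
ℓ = θ/κ = 1.32849/1.26735 = 1.04824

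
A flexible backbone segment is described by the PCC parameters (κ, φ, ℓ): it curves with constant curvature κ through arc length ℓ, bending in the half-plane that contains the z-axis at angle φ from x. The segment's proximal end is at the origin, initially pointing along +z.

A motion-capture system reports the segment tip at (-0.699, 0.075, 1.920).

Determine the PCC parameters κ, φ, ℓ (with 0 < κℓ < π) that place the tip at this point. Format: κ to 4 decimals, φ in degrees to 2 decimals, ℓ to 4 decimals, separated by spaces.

0.3363 173.88 2.0873

ρ = √(x²+y²) = √(-0.699² + 0.075²) = 0.70301
φ = atan2(y, x) mod 360° = atan2(0.075, -0.699) = 173.8758°
|p|² = ρ² + z² = 0.70301² + 1.920² = 4.18063
κ = 2ρ / |p|² = 2×0.70301 / 4.18063 = 0.33632
θ = 2·atan2(ρ, z) = 2·atan2(0.70301, 1.920) = 0.70198 rad
ℓ = θ/κ = 0.70198/0.33632 = 2.08725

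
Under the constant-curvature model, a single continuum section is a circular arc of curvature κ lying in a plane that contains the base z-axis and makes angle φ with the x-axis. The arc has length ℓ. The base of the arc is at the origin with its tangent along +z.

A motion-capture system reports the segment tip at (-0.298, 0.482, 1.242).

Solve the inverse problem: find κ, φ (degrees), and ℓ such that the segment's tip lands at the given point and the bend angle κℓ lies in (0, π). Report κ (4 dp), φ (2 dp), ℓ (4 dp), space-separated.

ρ = √(x²+y²) = √(-0.298² + 0.482²) = 0.56668
φ = atan2(y, x) mod 360° = atan2(0.482, -0.298) = 121.7267°
|p|² = ρ² + z² = 0.56668² + 1.242² = 1.86369
κ = 2ρ / |p|² = 2×0.56668 / 1.86369 = 0.60813
θ = 2·atan2(ρ, z) = 2·atan2(0.56668, 1.242) = 0.85610 rad
ℓ = θ/κ = 0.85610/0.60813 = 1.40777

0.6081 121.73 1.4078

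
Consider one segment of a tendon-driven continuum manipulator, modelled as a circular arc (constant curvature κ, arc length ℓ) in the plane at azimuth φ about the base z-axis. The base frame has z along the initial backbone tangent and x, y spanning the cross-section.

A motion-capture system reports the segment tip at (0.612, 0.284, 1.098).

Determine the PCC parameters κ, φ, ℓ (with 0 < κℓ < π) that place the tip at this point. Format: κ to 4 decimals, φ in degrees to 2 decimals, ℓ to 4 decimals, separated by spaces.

ρ = √(x²+y²) = √(0.612² + 0.284²) = 0.67469
φ = atan2(y, x) mod 360° = atan2(0.284, 0.612) = 24.8938°
|p|² = ρ² + z² = 0.67469² + 1.098² = 1.66080
κ = 2ρ / |p|² = 2×0.67469 / 1.66080 = 0.81248
θ = 2·atan2(ρ, z) = 2·atan2(0.67469, 1.098) = 1.10198 rad
ℓ = θ/κ = 1.10198/0.81248 = 1.35631

0.8125 24.89 1.3563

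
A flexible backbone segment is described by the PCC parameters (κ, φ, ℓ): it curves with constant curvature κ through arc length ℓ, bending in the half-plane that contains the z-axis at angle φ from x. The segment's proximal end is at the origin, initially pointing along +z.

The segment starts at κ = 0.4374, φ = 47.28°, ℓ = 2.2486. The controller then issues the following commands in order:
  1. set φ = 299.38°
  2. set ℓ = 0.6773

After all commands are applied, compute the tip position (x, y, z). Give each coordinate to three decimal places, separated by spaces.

0.049 -0.087 0.667

initial: κ=0.4374, φ=47.28°, ℓ=2.2486
cmd 1: set φ=299.38° → (κ,φ,ℓ)=(0.4374,299.38°,2.2486) → tip=(0.5002,-0.8884,1.9032)
cmd 2: set ℓ=0.6773 → (κ,φ,ℓ)=(0.4374,299.38°,0.6773) → tip=(0.0489,-0.0868,0.6674)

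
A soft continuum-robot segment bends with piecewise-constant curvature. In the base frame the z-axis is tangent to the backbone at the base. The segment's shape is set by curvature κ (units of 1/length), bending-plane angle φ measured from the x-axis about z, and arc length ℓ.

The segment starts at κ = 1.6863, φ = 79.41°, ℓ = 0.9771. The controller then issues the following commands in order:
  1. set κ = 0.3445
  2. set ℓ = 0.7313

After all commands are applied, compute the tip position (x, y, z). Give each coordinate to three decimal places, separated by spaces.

initial: κ=1.6863, φ=79.41°, ℓ=0.9771
cmd 1: set κ=0.3445 → (κ,φ,ℓ)=(0.3445,79.41°,0.9771) → tip=(0.0299,0.1601,0.9588)
cmd 2: set ℓ=0.7313 → (κ,φ,ℓ)=(0.3445,79.41°,0.7313) → tip=(0.0168,0.0901,0.7236)

0.017 0.090 0.724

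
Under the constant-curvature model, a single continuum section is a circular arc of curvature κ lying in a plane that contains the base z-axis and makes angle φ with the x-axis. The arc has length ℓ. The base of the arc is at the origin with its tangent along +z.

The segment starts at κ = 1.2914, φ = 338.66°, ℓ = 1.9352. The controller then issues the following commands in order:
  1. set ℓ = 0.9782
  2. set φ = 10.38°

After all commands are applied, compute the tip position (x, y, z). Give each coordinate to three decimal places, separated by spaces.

0.531 0.097 0.738

initial: κ=1.2914, φ=338.66°, ℓ=1.9352
cmd 1: set ℓ=0.9782 → (κ,φ,ℓ)=(1.2914,338.66°,0.9782) → tip=(0.5029,-0.1965,0.7380)
cmd 2: set φ=10.38° → (κ,φ,ℓ)=(1.2914,10.38°,0.9782) → tip=(0.5311,0.0973,0.7380)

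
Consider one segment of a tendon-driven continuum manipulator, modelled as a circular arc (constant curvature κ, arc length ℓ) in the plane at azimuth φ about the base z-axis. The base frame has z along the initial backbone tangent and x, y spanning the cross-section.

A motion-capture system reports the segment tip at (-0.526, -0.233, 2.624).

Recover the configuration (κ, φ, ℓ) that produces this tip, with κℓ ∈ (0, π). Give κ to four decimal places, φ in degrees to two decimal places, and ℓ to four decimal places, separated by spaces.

ρ = √(x²+y²) = √(-0.526² + -0.233²) = 0.57530
φ = atan2(y, x) mod 360° = atan2(-0.233, -0.526) = 203.8917°
|p|² = ρ² + z² = 0.57530² + 2.624² = 7.21634
κ = 2ρ / |p|² = 2×0.57530 / 7.21634 = 0.15944
θ = 2·atan2(ρ, z) = 2·atan2(0.57530, 2.624) = 0.43166 rad
ℓ = θ/κ = 0.43166/0.15944 = 2.70729

0.1594 203.89 2.7073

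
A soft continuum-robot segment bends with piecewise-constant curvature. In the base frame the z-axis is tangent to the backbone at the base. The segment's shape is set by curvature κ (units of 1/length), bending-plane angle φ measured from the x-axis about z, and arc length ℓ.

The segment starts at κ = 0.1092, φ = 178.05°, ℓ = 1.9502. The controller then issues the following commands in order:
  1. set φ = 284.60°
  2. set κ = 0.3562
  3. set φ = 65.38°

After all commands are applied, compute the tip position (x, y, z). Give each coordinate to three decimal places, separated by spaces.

0.271 0.591 1.797

initial: κ=0.1092, φ=178.05°, ℓ=1.9502
cmd 1: set φ=284.60° → (κ,φ,ℓ)=(0.1092,284.60°,1.9502) → tip=(0.0521,-0.2002,1.9355)
cmd 2: set κ=0.3562 → (κ,φ,ℓ)=(0.3562,284.60°,1.9502) → tip=(0.1640,-0.6296,1.7971)
cmd 3: set φ=65.38° → (κ,φ,ℓ)=(0.3562,65.38°,1.9502) → tip=(0.2710,0.5914,1.7971)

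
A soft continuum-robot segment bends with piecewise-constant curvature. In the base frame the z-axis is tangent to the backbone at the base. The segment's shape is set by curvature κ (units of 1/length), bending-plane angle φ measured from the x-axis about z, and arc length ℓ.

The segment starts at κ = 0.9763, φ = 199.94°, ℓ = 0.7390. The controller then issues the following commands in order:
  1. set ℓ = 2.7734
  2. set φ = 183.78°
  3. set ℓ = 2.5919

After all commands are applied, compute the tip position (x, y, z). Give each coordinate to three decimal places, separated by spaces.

-1.859 -0.123 0.588

initial: κ=0.9763, φ=199.94°, ℓ=0.7390
cmd 1: set ℓ=2.7734 → (κ,φ,ℓ)=(0.9763,199.94°,2.7734) → tip=(-1.8365,-0.6663,0.4306)
cmd 2: set φ=183.78° → (κ,φ,ℓ)=(0.9763,183.78°,2.7734) → tip=(-1.9494,-0.1288,0.4306)
cmd 3: set ℓ=2.5919 → (κ,φ,ℓ)=(0.9763,183.78°,2.5919) → tip=(-1.8591,-0.1228,0.5877)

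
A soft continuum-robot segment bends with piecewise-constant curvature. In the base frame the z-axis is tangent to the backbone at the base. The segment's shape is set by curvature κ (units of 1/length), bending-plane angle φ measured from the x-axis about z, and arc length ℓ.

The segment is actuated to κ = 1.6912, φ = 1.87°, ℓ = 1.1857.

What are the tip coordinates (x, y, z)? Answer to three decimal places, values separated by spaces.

0.840 0.027 0.536

θ = κ·ℓ = 1.6912 × 1.1857 = 2.00526 rad
ρ = (1 − cos θ)/κ = (1 − -0.42092)/1.6912 = 0.84018
z = sin θ / κ = 0.90710/1.6912 = 0.53636
x = ρ cos φ = 0.84018 × cos(1.87°) = 0.83974
y = ρ sin φ = 0.84018 × sin(1.87°) = 0.02742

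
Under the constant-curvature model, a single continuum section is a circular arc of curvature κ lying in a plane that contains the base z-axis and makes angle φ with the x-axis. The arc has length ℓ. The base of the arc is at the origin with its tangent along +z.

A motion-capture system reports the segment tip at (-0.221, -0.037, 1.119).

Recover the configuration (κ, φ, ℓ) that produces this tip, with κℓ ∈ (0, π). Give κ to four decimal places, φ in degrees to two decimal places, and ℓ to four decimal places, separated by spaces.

ρ = √(x²+y²) = √(-0.221² + -0.037²) = 0.22408
φ = atan2(y, x) mod 360° = atan2(-0.037, -0.221) = 189.5044°
|p|² = ρ² + z² = 0.22408² + 1.119² = 1.30237
κ = 2ρ / |p|² = 2×0.22408 / 1.30237 = 0.34410
θ = 2·atan2(ρ, z) = 2·atan2(0.22408, 1.119) = 0.39527 rad
ℓ = θ/κ = 0.39527/0.34410 = 1.14868

0.3441 189.50 1.1487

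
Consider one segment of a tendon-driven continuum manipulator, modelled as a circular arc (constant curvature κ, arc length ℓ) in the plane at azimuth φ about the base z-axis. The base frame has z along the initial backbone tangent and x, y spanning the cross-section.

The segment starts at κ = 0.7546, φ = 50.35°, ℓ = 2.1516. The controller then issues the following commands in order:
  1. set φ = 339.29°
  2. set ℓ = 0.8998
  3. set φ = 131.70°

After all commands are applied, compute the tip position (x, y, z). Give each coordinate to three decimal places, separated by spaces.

initial: κ=0.7546, φ=50.35°, ℓ=2.1516
cmd 1: set φ=339.29° → (κ,φ,ℓ)=(0.7546,339.29°,2.1516) → tip=(1.3050,-0.4934,1.3234)
cmd 2: set ℓ=0.8998 → (κ,φ,ℓ)=(0.7546,339.29°,0.8998) → tip=(0.2749,-0.1039,0.8322)
cmd 3: set φ=131.70° → (κ,φ,ℓ)=(0.7546,131.70°,0.8998) → tip=(-0.1955,0.2195,0.8322)

-0.196 0.219 0.832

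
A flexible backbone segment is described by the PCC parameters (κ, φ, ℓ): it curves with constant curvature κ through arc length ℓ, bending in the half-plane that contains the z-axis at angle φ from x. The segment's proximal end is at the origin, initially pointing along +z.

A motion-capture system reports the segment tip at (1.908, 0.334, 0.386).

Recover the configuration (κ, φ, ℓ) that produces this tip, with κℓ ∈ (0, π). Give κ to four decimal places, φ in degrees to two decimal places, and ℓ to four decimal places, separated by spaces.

ρ = √(x²+y²) = √(1.908² + 0.334²) = 1.93701
φ = atan2(y, x) mod 360° = atan2(0.334, 1.908) = 9.9292°
|p|² = ρ² + z² = 1.93701² + 0.386² = 3.90102
κ = 2ρ / |p|² = 2×1.93701 / 3.90102 = 0.99308
θ = 2·atan2(ρ, z) = 2·atan2(1.93701, 0.386) = 2.74819 rad
ℓ = θ/κ = 2.74819/0.99308 = 2.76734

0.9931 9.93 2.7673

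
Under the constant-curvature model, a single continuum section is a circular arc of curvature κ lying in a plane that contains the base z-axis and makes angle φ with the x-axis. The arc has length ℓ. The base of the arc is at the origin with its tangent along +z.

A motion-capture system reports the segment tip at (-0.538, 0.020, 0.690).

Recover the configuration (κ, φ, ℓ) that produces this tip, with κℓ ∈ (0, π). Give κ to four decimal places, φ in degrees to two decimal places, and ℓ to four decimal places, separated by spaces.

ρ = √(x²+y²) = √(-0.538² + 0.020²) = 0.53837
φ = atan2(y, x) mod 360° = atan2(0.020, -0.538) = 177.8710°
|p|² = ρ² + z² = 0.53837² + 0.690² = 0.76594
κ = 2ρ / |p|² = 2×0.53837 / 0.76594 = 1.40577
θ = 2·atan2(ρ, z) = 2·atan2(0.53837, 0.690) = 1.32516 rad
ℓ = θ/κ = 1.32516/1.40577 = 0.94266

1.4058 177.87 0.9427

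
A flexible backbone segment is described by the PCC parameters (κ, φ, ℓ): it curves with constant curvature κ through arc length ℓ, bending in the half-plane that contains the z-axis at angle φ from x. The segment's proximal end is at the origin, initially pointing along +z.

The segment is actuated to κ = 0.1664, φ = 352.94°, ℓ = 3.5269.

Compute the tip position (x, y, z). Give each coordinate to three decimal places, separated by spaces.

θ = κ·ℓ = 0.1664 × 3.5269 = 0.58688 rad
ρ = (1 − cos θ)/κ = (1 − 0.83267)/0.1664 = 1.00556
z = sin θ / κ = 0.55376/0.1664 = 3.32790
x = ρ cos φ = 1.00556 × cos(352.94°) = 0.99794
y = ρ sin φ = 1.00556 × sin(352.94°) = -0.12359

0.998 -0.124 3.328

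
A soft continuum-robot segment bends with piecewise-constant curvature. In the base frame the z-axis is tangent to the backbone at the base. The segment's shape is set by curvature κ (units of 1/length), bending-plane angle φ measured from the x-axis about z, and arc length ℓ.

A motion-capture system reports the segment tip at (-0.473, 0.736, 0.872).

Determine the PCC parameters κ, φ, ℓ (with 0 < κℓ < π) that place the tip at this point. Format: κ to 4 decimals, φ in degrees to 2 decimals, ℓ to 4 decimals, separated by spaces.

1.1468 122.73 1.3726

ρ = √(x²+y²) = √(-0.473² + 0.736²) = 0.87489
φ = atan2(y, x) mod 360° = atan2(0.736, -0.473) = 122.7274°
|p|² = ρ² + z² = 0.87489² + 0.872² = 1.52581
κ = 2ρ / |p|² = 2×0.87489 / 1.52581 = 1.14678
θ = 2·atan2(ρ, z) = 2·atan2(0.87489, 0.872) = 1.57410 rad
ℓ = θ/κ = 1.57410/1.14678 = 1.37262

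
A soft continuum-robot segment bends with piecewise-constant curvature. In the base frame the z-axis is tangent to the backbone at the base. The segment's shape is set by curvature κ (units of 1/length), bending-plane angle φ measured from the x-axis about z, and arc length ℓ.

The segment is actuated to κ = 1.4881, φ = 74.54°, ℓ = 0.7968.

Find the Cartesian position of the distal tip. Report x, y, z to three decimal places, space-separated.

0.112 0.404 0.623

θ = κ·ℓ = 1.4881 × 0.7968 = 1.18572 rad
ρ = (1 − cos θ)/κ = (1 − 0.37563)/1.4881 = 0.41957
z = sin θ / κ = 0.92677/1.4881 = 0.62279
x = ρ cos φ = 0.41957 × cos(74.54°) = 0.11184
y = ρ sin φ = 0.41957 × sin(74.54°) = 0.40439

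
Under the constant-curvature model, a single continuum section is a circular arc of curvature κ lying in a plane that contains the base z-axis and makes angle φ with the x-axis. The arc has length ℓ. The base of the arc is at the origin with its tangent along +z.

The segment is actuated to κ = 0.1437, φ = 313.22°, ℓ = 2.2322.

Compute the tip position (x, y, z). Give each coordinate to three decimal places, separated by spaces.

θ = κ·ℓ = 0.1437 × 2.2322 = 0.32077 rad
ρ = (1 − cos θ)/κ = (1 − 0.94899)/0.1437 = 0.35495
z = sin θ / κ = 0.31529/0.1437 = 2.19412
x = ρ cos φ = 0.35495 × cos(313.22°) = 0.24307
y = ρ sin φ = 0.35495 × sin(313.22°) = -0.25866

0.243 -0.259 2.194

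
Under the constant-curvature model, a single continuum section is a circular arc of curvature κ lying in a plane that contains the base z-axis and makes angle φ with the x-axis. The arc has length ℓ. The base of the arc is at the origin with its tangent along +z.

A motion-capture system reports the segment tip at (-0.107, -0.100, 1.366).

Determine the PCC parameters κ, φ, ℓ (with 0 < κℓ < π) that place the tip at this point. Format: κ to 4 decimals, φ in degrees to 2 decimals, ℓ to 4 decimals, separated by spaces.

ρ = √(x²+y²) = √(-0.107² + -0.100²) = 0.14645
φ = atan2(y, x) mod 360° = atan2(-0.100, -0.107) = 223.0632°
|p|² = ρ² + z² = 0.14645² + 1.366² = 1.88741
κ = 2ρ / |p|² = 2×0.14645 / 1.88741 = 0.15519
θ = 2·atan2(ρ, z) = 2·atan2(0.14645, 1.366) = 0.21361 rad
ℓ = θ/κ = 0.21361/0.15519 = 1.37644

0.1552 223.06 1.3764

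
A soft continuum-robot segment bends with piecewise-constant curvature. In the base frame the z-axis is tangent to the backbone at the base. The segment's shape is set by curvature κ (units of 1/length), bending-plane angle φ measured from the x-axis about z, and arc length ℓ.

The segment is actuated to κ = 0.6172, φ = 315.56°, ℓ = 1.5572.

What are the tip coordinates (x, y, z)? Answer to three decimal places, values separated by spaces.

0.494 -0.485 1.328

θ = κ·ℓ = 0.6172 × 1.5572 = 0.96110 rad
ρ = (1 − cos θ)/κ = (1 − 0.57262)/0.6172 = 0.69246
z = sin θ / κ = 0.81982/0.6172 = 1.32830
x = ρ cos φ = 0.69246 × cos(315.56°) = 0.49440
y = ρ sin φ = 0.69246 × sin(315.56°) = -0.48483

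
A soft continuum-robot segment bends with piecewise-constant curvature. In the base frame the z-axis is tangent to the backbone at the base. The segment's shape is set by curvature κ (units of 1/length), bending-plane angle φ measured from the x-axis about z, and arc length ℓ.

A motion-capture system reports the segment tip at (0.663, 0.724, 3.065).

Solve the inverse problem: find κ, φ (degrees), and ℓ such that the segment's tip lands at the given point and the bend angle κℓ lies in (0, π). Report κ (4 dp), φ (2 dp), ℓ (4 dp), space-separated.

ρ = √(x²+y²) = √(0.663² + 0.724²) = 0.98171
φ = atan2(y, x) mod 360° = atan2(0.724, 0.663) = 47.5182°
|p|² = ρ² + z² = 0.98171² + 3.065² = 10.35797
κ = 2ρ / |p|² = 2×0.98171 / 10.35797 = 0.18956
θ = 2·atan2(ρ, z) = 2·atan2(0.98171, 3.065) = 0.61994 rad
ℓ = θ/κ = 0.61994/0.18956 = 3.27050

0.1896 47.52 3.2705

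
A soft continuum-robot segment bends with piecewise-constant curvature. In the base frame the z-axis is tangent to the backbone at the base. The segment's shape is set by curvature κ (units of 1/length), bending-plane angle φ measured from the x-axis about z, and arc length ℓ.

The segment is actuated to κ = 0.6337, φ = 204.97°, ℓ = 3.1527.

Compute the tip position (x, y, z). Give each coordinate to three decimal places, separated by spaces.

-2.023 -0.942 1.436

θ = κ·ℓ = 0.6337 × 3.1527 = 1.99787 rad
ρ = (1 − cos θ)/κ = (1 − -0.41421)/0.6337 = 2.23166
z = sin θ / κ = 0.91018/0.6337 = 1.43630
x = ρ cos φ = 2.23166 × cos(204.97°) = -2.02307
y = ρ sin φ = 2.23166 × sin(204.97°) = -0.94208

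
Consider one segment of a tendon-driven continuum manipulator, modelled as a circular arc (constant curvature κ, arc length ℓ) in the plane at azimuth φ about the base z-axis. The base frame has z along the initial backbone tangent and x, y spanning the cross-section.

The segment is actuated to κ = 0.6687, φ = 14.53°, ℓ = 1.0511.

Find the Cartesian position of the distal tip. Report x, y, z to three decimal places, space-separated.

0.343 0.089 0.967

θ = κ·ℓ = 0.6687 × 1.0511 = 0.70287 rad
ρ = (1 − cos θ)/κ = (1 − 0.76299)/0.6687 = 0.35443
z = sin θ / κ = 0.64641/0.6687 = 0.96667
x = ρ cos φ = 0.35443 × cos(14.53°) = 0.34310
y = ρ sin φ = 0.35443 × sin(14.53°) = 0.08892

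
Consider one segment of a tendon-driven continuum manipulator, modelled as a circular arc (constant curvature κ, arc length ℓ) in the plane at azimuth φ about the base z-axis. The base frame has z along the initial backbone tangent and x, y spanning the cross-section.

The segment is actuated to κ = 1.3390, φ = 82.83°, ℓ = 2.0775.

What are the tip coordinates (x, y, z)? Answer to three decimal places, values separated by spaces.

0.180 1.435 0.263

θ = κ·ℓ = 1.3390 × 2.0775 = 2.78177 rad
ρ = (1 − cos θ)/κ = (1 − -0.93596)/1.3390 = 1.44583
z = sin θ / κ = 0.35211/1.3390 = 0.26296
x = ρ cos φ = 1.44583 × cos(82.83°) = 0.18046
y = ρ sin φ = 1.44583 × sin(82.83°) = 1.43452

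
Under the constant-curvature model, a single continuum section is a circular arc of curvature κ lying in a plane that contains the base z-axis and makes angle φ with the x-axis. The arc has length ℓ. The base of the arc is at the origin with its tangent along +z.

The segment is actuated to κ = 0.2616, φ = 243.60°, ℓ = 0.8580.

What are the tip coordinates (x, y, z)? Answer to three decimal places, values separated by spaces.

θ = κ·ℓ = 0.2616 × 0.8580 = 0.22445 rad
ρ = (1 − cos θ)/κ = (1 − 0.97492)/0.2616 = 0.09589
z = sin θ / κ = 0.22257/0.2616 = 0.85081
x = ρ cos φ = 0.09589 × cos(243.60°) = -0.04263
y = ρ sin φ = 0.09589 × sin(243.60°) = -0.08589

-0.043 -0.086 0.851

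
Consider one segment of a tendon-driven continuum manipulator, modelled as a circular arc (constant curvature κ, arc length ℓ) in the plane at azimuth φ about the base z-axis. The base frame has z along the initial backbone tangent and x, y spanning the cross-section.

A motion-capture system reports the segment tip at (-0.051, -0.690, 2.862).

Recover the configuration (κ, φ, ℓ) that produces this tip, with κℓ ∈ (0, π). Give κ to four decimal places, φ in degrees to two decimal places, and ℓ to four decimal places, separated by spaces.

ρ = √(x²+y²) = √(-0.051² + -0.690²) = 0.69188
φ = atan2(y, x) mod 360° = atan2(-0.690, -0.051) = 265.7728°
|p|² = ρ² + z² = 0.69188² + 2.862² = 8.66974
κ = 2ρ / |p|² = 2×0.69188 / 8.66974 = 0.15961
θ = 2·atan2(ρ, z) = 2·atan2(0.69188, 2.862) = 0.47439 rad
ℓ = θ/κ = 0.47439/0.15961 = 2.97224

0.1596 265.77 2.9722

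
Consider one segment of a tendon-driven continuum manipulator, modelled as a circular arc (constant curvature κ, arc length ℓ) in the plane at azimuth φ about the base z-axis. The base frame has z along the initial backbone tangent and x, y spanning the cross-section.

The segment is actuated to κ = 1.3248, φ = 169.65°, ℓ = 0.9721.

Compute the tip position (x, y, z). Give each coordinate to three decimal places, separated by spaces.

θ = κ·ℓ = 1.3248 × 0.9721 = 1.28784 rad
ρ = (1 − cos θ)/κ = (1 − 0.27920)/1.3248 = 0.54408
z = sin θ / κ = 0.96023/1.3248 = 0.72481
x = ρ cos φ = 0.54408 × cos(169.65°) = -0.53523
y = ρ sin φ = 0.54408 × sin(169.65°) = 0.09775

-0.535 0.098 0.725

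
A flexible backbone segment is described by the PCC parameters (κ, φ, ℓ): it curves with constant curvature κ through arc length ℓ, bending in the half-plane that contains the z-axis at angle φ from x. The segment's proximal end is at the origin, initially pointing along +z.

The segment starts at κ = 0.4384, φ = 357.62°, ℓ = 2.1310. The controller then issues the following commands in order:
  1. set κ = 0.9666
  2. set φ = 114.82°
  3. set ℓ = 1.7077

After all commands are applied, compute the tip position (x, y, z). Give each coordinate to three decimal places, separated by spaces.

initial: κ=0.4384, φ=357.62°, ℓ=2.1310
cmd 1: set κ=0.9666 → (κ,φ,ℓ)=(0.9666,357.62°,2.1310) → tip=(1.5192,-0.0631,0.9133)
cmd 2: set φ=114.82° → (κ,φ,ℓ)=(0.9666,114.82°,2.1310) → tip=(-0.6383,1.3801,0.9133)
cmd 3: set ℓ=1.7077 → (κ,φ,ℓ)=(0.9666,114.82°,1.7077) → tip=(-0.4689,1.0139,1.0313)

-0.469 1.014 1.031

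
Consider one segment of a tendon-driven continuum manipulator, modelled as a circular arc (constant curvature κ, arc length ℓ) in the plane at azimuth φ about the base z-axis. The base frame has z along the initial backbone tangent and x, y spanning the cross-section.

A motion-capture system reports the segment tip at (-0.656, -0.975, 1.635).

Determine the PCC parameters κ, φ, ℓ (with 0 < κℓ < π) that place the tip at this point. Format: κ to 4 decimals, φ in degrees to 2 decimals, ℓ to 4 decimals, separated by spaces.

ρ = √(x²+y²) = √(-0.656² + -0.975²) = 1.17514
φ = atan2(y, x) mod 360° = atan2(-0.975, -0.656) = 236.0665°
|p|² = ρ² + z² = 1.17514² + 1.635² = 4.05419
κ = 2ρ / |p|² = 2×1.17514 / 4.05419 = 0.57972
θ = 2·atan2(ρ, z) = 2·atan2(1.17514, 1.635) = 1.24639 rad
ℓ = θ/κ = 1.24639/0.57972 = 2.14999

0.5797 236.07 2.1500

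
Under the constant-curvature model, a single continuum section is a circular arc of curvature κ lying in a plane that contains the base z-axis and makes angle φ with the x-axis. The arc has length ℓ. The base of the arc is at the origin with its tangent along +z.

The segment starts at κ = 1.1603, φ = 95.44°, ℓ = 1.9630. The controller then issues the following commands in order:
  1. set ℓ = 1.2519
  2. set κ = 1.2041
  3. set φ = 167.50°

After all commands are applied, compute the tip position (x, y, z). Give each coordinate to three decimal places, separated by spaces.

-0.759 0.168 0.829

initial: κ=1.1603, φ=95.44°, ℓ=1.9630
cmd 1: set ℓ=1.2519 → (κ,φ,ℓ)=(1.1603,95.44°,1.2519) → tip=(-0.0721,0.7568,0.8558)
cmd 2: set κ=1.2041 → (κ,φ,ℓ)=(1.2041,95.44°,1.2519) → tip=(-0.0737,0.7744,0.8288)
cmd 3: set φ=167.50° → (κ,φ,ℓ)=(1.2041,167.50°,1.2519) → tip=(-0.7595,0.1684,0.8288)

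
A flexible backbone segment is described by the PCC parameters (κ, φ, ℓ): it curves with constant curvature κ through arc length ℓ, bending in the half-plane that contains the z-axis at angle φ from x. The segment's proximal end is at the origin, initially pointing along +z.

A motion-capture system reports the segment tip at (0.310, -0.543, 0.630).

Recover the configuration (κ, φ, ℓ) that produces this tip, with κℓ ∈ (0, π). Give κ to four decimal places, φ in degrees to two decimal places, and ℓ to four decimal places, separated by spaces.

ρ = √(x²+y²) = √(0.310² + -0.543²) = 0.62526
φ = atan2(y, x) mod 360° = atan2(-0.543, 0.310) = 299.7221°
|p|² = ρ² + z² = 0.62526² + 0.630² = 0.78785
κ = 2ρ / |p|² = 2×0.62526 / 0.78785 = 1.58726
θ = 2·atan2(ρ, z) = 2·atan2(0.62526, 0.630) = 1.56324 rad
ℓ = θ/κ = 1.56324/1.58726 = 0.98487

1.5873 299.72 0.9849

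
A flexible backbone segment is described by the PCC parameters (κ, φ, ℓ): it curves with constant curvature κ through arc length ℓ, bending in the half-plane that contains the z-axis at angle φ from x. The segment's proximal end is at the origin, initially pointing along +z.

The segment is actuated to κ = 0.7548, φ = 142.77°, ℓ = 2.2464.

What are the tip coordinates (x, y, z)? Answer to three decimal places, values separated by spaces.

θ = κ·ℓ = 0.7548 × 2.2464 = 1.69558 rad
ρ = (1 − cos θ)/κ = (1 − -0.12446)/0.7548 = 1.48975
z = sin θ / κ = 0.99222/0.7548 = 1.31455
x = ρ cos φ = 1.48975 × cos(142.77°) = -1.18616
y = ρ sin φ = 1.48975 × sin(142.77°) = 0.90132

-1.186 0.901 1.315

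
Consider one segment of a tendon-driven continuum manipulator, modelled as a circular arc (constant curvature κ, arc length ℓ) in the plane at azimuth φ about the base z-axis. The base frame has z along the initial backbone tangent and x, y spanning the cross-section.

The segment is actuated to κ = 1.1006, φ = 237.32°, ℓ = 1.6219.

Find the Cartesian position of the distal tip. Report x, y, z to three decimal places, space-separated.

-0.595 -0.927 0.888

θ = κ·ℓ = 1.1006 × 1.6219 = 1.78506 rad
ρ = (1 − cos θ)/κ = (1 − -0.21263)/1.1006 = 1.10179
z = sin θ / κ = 0.97713/1.1006 = 0.88782
x = ρ cos φ = 1.10179 × cos(237.32°) = -0.59491
y = ρ sin φ = 1.10179 × sin(237.32°) = -0.92738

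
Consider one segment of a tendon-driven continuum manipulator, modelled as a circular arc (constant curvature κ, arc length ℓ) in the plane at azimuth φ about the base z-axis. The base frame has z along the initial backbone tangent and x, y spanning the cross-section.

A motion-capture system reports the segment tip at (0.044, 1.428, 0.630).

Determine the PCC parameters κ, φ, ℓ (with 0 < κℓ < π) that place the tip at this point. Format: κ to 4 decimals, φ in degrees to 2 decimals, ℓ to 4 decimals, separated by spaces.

ρ = √(x²+y²) = √(0.044² + 1.428²) = 1.42868
φ = atan2(y, x) mod 360° = atan2(1.428, 0.044) = 88.2351°
|p|² = ρ² + z² = 1.42868² + 0.630² = 2.43802
κ = 2ρ / |p|² = 2×1.42868 / 2.43802 = 1.17200
θ = 2·atan2(ρ, z) = 2·atan2(1.42868, 0.630) = 2.31096 rad
ℓ = θ/κ = 2.31096/1.17200 = 1.97181

1.1720 88.24 1.9718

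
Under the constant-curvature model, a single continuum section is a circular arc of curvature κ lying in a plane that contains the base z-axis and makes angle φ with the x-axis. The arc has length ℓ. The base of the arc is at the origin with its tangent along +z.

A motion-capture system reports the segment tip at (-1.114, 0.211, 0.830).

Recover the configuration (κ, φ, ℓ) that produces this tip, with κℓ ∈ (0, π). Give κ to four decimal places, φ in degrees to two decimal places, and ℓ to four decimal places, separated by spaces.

1.1485 169.27 1.6350

ρ = √(x²+y²) = √(-1.114² + 0.211²) = 1.13381
φ = atan2(y, x) mod 360° = atan2(0.211, -1.114) = 169.2748°
|p|² = ρ² + z² = 1.13381² + 0.830² = 1.97442
κ = 2ρ / |p|² = 2×1.13381 / 1.97442 = 1.14850
θ = 2·atan2(ρ, z) = 2·atan2(1.13381, 0.830) = 1.87777 rad
ℓ = θ/κ = 1.87777/1.14850 = 1.63498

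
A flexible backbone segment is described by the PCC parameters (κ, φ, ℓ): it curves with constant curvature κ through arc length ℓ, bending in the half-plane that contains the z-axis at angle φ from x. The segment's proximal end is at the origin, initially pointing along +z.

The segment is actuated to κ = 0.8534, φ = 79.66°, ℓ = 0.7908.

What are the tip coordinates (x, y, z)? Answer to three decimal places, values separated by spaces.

θ = κ·ℓ = 0.8534 × 0.7908 = 0.67487 rad
ρ = (1 − cos θ)/κ = (1 − 0.78079)/0.8534 = 0.25687
z = sin θ / κ = 0.62479/0.8534 = 0.73212
x = ρ cos φ = 0.25687 × cos(79.66°) = 0.04610
y = ρ sin φ = 0.25687 × sin(79.66°) = 0.25270

0.046 0.253 0.732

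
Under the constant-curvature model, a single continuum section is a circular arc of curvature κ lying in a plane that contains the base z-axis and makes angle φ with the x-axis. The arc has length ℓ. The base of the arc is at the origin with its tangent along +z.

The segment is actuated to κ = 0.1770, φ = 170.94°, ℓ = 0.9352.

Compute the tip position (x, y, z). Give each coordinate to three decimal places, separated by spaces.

θ = κ·ℓ = 0.1770 × 0.9352 = 0.16553 rad
ρ = (1 − cos θ)/κ = (1 − 0.98633)/0.1770 = 0.07723
z = sin θ / κ = 0.16478/0.1770 = 0.93094
x = ρ cos φ = 0.07723 × cos(170.94°) = -0.07626
y = ρ sin φ = 0.07723 × sin(170.94°) = 0.01216

-0.076 0.012 0.931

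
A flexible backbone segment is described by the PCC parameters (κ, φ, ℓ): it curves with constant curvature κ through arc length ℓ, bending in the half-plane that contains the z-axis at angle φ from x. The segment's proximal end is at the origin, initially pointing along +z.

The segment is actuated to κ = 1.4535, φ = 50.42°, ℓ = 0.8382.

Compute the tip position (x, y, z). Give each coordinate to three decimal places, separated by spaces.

0.287 0.347 0.646

θ = κ·ℓ = 1.4535 × 0.8382 = 1.21832 rad
ρ = (1 − cos θ)/κ = (1 − 0.34522)/1.4535 = 0.45049
z = sin θ / κ = 0.93852/1.4535 = 0.64570
x = ρ cos φ = 0.45049 × cos(50.42°) = 0.28703
y = ρ sin φ = 0.45049 × sin(50.42°) = 0.34721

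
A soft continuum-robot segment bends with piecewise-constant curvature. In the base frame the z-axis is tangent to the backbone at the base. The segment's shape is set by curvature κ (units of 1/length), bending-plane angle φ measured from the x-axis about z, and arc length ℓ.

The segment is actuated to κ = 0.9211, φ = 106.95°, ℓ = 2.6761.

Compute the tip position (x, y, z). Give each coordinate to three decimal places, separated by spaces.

-0.563 1.848 0.680

θ = κ·ℓ = 0.9211 × 2.6761 = 2.46496 rad
ρ = (1 − cos θ)/κ = (1 − -0.77968)/0.9211 = 1.93213
z = sin θ / κ = 0.62617/0.9211 = 0.67981
x = ρ cos φ = 1.93213 × cos(106.95°) = -0.56329
y = ρ sin φ = 1.93213 × sin(106.95°) = 1.84820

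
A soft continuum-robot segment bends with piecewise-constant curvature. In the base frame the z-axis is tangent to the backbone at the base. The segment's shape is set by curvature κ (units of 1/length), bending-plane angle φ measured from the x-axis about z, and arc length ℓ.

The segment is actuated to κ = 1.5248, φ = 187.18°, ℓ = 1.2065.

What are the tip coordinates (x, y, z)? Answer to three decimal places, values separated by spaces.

-0.824 -0.104 0.632

θ = κ·ℓ = 1.5248 × 1.2065 = 1.83967 rad
ρ = (1 − cos θ)/κ = (1 − -0.26565)/1.5248 = 0.83004
z = sin θ / κ = 0.96407/1.5248 = 0.63226
x = ρ cos φ = 0.83004 × cos(187.18°) = -0.82353
y = ρ sin φ = 0.83004 × sin(187.18°) = -0.10374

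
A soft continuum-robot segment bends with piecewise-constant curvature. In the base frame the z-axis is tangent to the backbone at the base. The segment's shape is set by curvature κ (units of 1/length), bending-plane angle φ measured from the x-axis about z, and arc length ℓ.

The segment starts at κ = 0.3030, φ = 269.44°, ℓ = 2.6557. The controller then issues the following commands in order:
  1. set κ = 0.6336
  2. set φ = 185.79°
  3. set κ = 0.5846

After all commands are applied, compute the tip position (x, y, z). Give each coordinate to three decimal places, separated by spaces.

initial: κ=0.3030, φ=269.44°, ℓ=2.6557
cmd 1: set κ=0.6336 → (κ,φ,ℓ)=(0.6336,269.44°,2.6557) → tip=(-0.0171,-1.7544,1.5684)
cmd 2: set φ=185.79° → (κ,φ,ℓ)=(0.6336,185.79°,2.6557) → tip=(-1.7455,-0.1770,1.5684)
cmd 3: set κ=0.5846 → (κ,φ,ℓ)=(0.5846,185.79°,2.6557) → tip=(-1.6707,-0.1694,1.7103)

-1.671 -0.169 1.710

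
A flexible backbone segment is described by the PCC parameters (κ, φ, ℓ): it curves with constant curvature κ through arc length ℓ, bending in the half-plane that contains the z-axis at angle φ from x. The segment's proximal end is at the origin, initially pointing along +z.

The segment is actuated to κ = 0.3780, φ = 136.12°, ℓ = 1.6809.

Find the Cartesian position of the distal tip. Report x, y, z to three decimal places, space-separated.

θ = κ·ℓ = 0.3780 × 1.6809 = 0.63538 rad
ρ = (1 − cos θ)/κ = (1 − 0.80485)/0.3780 = 0.51628
z = sin θ / κ = 0.59348/0.3780 = 1.57006
x = ρ cos φ = 0.51628 × cos(136.12°) = -0.37213
y = ρ sin φ = 0.51628 × sin(136.12°) = 0.35786

-0.372 0.358 1.570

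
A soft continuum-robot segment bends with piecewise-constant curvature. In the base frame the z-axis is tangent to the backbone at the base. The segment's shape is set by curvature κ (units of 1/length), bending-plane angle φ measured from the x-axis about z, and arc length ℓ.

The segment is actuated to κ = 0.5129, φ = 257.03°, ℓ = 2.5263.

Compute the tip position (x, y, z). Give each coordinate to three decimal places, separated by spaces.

-0.319 -1.384 1.876

θ = κ·ℓ = 0.5129 × 2.5263 = 1.29574 rad
ρ = (1 − cos θ)/κ = (1 − 0.27160)/0.5129 = 1.42016
z = sin θ / κ = 0.96241/0.5129 = 1.87641
x = ρ cos φ = 1.42016 × cos(257.03°) = -0.31874
y = ρ sin φ = 1.42016 × sin(257.03°) = -1.38392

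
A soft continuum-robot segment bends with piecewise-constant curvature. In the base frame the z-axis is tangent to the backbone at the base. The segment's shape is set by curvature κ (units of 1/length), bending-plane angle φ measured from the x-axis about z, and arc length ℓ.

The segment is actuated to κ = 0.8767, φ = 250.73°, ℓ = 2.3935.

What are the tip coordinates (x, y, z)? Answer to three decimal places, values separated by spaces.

-0.566 -1.619 0.986

θ = κ·ℓ = 0.8767 × 2.3935 = 2.09838 rad
ρ = (1 − cos θ)/κ = (1 − -0.50345)/0.8767 = 1.71489
z = sin θ / κ = 0.86403/0.8767 = 0.98554
x = ρ cos φ = 1.71489 × cos(250.73°) = -0.56595
y = ρ sin φ = 1.71489 × sin(250.73°) = -1.61882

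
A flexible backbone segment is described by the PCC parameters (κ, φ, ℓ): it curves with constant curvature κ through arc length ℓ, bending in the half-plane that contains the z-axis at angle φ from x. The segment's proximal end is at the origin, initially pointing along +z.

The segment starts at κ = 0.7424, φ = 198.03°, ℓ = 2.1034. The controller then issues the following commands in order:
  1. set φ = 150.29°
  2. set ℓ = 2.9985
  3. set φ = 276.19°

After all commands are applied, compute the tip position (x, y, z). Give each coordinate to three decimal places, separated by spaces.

0.234 -2.155 1.068

initial: κ=0.7424, φ=198.03°, ℓ=2.1034
cmd 1: set φ=150.29° → (κ,φ,ℓ)=(0.7424,150.29°,2.1034) → tip=(-1.1591,0.6614,1.3469)
cmd 2: set ℓ=2.9985 → (κ,φ,ℓ)=(0.7424,150.29°,2.9985) → tip=(-1.8828,1.0744,1.0680)
cmd 3: set φ=276.19° → (κ,φ,ℓ)=(0.7424,276.19°,2.9985) → tip=(0.2337,-2.1552,1.0680)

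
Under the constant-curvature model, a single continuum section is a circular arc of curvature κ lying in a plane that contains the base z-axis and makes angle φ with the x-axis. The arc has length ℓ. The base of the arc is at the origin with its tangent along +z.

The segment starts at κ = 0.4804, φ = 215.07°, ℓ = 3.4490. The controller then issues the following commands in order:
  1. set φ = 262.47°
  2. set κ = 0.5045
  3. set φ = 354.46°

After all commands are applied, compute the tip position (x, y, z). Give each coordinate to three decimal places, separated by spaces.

initial: κ=0.4804, φ=215.07°, ℓ=3.4490
cmd 1: set φ=262.47° → (κ,φ,ℓ)=(0.4804,262.47°,3.4490) → tip=(-0.2962,-2.2411,2.0739)
cmd 2: set κ=0.5045 → (κ,φ,ℓ)=(0.5045,262.47°,3.4490) → tip=(-0.3035,-2.2960,1.9538)
cmd 3: set φ=354.46° → (κ,φ,ℓ)=(0.5045,354.46°,3.4490) → tip=(2.3052,-0.2236,1.9538)

2.305 -0.224 1.954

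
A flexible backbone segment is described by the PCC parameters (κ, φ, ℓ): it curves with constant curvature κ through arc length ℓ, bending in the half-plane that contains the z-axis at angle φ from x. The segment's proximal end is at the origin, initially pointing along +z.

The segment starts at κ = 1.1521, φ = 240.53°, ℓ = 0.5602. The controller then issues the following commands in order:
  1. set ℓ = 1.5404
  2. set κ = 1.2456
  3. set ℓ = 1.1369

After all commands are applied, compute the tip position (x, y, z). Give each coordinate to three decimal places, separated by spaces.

initial: κ=1.1521, φ=240.53°, ℓ=0.5602
cmd 1: set ℓ=1.5404 → (κ,φ,ℓ)=(1.1521,240.53°,1.5404) → tip=(-0.5135,-0.9087,0.8500)
cmd 2: set κ=1.2456 → (κ,φ,ℓ)=(1.2456,240.53°,1.5404) → tip=(-0.5296,-0.9373,0.7547)
cmd 3: set ℓ=1.1369 → (κ,φ,ℓ)=(1.2456,240.53°,1.1369) → tip=(-0.3341,-0.5913,0.7932)

-0.334 -0.591 0.793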